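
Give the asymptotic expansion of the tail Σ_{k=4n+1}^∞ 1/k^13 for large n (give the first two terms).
Σ_{k>4n} 1/k^13 = 1/(12 · (4n)^12) − 1/(2 · (4n)^13) + O(1/(4n)^14)

Compare to the integral: ∫_{4n}^∞ x^(−13) dx = [−x^(−12)/12]_{4n}^∞ = 1/((13−1)·(4n)^12). The Euler-Maclaurin correction adds −f(4n)/2 = −1/(2·(4n)^13). Euler-Maclaurin then gives
  Σ_{k>4n} 1/k^13 = ∫_{4n}^∞ dx/x^13 − 1/(2·(4n)^13) + O(1/(4n)^14).
(Equivalently this is ζ(13) − Σ_{k≤4n} 1/k^13.)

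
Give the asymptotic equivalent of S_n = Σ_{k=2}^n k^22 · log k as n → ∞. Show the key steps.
S_n ~ n^23 log n / 23 − n^23 / 529

By integral comparison, S_n = ∫_1^n x^22 · log x dx + O(n^22 · log n). For the integral, ∫ x^22 log x dx = n^23 log n / 23 − n^23/529 (integration by parts). Hence S_n ~ n^23 log n / 23 − n^23 / 529.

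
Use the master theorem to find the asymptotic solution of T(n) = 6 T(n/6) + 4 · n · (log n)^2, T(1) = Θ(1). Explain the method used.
T(n) = Θ(n · (log n)^3)

Here log_6 6 = 1 and f(n) = 4 · n · (log n)^2 = Θ(n^(log_6 6) · (log n)^2). This is the extended Case 2 of the master theorem (f matches the critical exponent up to log factors), giving T(n) = Θ(n^(log_6 6) · (log n)^(2+1)) = Θ(n · (log n)^3).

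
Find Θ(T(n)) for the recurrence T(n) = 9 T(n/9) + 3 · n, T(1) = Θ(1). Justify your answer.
T(n) = Θ(n log n)

log_9 9 = 1, and f(n) = 3 · n = Θ(n^(log_9 9)). This is Case 2 of the master theorem: T(n) = Θ(f(n) · log n) = Θ(n log n).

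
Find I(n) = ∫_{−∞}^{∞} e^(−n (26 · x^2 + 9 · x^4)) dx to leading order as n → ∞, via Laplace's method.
I(n) ~ sqrt(π/(26n))

φ(x) = 26 · x^2 + 9 · x^4 has its unique global minimum at x* = 0 (since φ'(x) = 52x + 36x^3 = 0 only at x = 0 for real x with both coefficients positive, and φ → ∞ as |x| → ∞). At x* = 0, φ(0) = 0 and φ''(0) = 52. Laplace's method then gives
  I(n) ~ sqrt(2π / (n · φ''(0))) · e^(−n φ(0)) = sqrt(2π / (52n)) = sqrt(π/(26n)).
The 9 · x^4 term contributes only at subleading order (an O(1/n) relative correction).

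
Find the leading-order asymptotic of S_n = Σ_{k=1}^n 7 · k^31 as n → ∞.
S_n ~ 7 · n^32 / 32

By integral comparison (Euler-Maclaurin), Σ_{k=1}^n 7 · k^31 = 7 · ∫_0^n x^31 dx + O(n^31) = 7 · n^32/32 + O(n^31). (Equivalently, Faulhaber's formula gives the same leading term.)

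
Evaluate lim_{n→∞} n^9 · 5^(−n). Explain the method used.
lim = 0

Exponentials with base > 1 dominate every fixed polynomial: for any fixed c, n^c / 5^n → 0 as n → ∞ (e.g. by the ratio test, or by writing 5^n = e^(n ln 5) and noting e^(n ln 5) / n^c → ∞). Hence n^9 · 5^(−n) = n^9 / 5^n → 0.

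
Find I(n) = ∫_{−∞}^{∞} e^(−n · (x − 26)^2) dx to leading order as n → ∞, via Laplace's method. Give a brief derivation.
I(n) = sqrt(π/n)

Here φ(x) = (x − 26)^2 has its unique minimum at x* = 26 with φ(x*) = 0 and φ''(x*) = 2. Laplace's method gives
  I(n) ~ e^(−n φ(x*)) · sqrt(2π / (n · φ''(x*))) = sqrt(2π / (2n)) = sqrt(π/n).
This is exact: substituting u = (x − 26)·sqrt(n) gives I(n) = (1/sqrt(n)) ∫_{−∞}^{∞} e^(−u^2) du = sqrt(π/n).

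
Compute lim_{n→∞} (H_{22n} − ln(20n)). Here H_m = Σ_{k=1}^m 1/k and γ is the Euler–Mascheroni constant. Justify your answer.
lim = ln(11/10) + γ

By Euler-Maclaurin, H_m = ln m + γ + O(1/m). So
  H_{22n} − ln(20n) = ln(22n) + γ − ln(20n) + O(1/n)
                       = ln(22/20) + γ + O(1/n).
Hence the limit is ln(22/20) + γ (= ln(11/10)).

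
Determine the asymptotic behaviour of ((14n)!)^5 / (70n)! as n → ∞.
((14n)!)^5/(70n)! ~ ((2π·14n)^(4/2) / sqrt(5)) · 5^(−5·14n)  →  0

Write N = 14n. Stirling: N! ~ sqrt(2π N)(N/e)^N and (5N)! ~ sqrt(2π·5N)·(5N/e)^(5N).
  (N!)^5/(5N)! ~ (2π N)^(5/2) (N/e)^(5N) / [sqrt(2π·5N) (5N/e)^(5N)]
     = (2π N)^(5/2) / sqrt(2π·5N) · (N/(5N))^(5N)
     = (2π N)^((5−1)/2) / sqrt(5) · 5^(−5N).
Since 5^5 > 1, the factor 5^(−5N) decays exponentially, so the ratio → 0. Substituting N = 14n gives the stated form.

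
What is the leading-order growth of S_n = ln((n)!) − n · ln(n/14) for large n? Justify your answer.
S_n ~ n · (ln 14 − 1) + O(ln n)

Stirling: ln((n)!) = n ln(n) − n + O(ln n).
  S_n = n ln(n) − n − n ln(n/14) + O(ln n)
      = n ln(n) − n ln n + n ln 14 − n + O(ln n)
      = n ln 14 − n + O(ln n)
      = n (ln 14 − 1) + O(ln n).
Numerically ln(14) − 1 ≈ 1.6391.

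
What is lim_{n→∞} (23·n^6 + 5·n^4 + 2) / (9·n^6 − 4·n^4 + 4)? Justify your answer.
lim = 23/9

For large n the leading n^6 terms dominate both numerator and denominator. Dividing top and bottom by n^6, every other term tends to 0, leaving 23/9.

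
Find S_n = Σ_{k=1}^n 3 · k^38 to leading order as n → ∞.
S_n ~ n^39 / 13

By integral comparison (Euler-Maclaurin), Σ_{k=1}^n 3 · k^38 = 3 · ∫_0^n x^38 dx + O(n^38) = 3 · n^39/39 = n^39 / 13 + O(n^38). (Equivalently, Faulhaber's formula gives the same leading term.)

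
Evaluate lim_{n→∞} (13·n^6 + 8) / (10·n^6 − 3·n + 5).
lim = 13/10

For large n the leading n^6 terms dominate both numerator and denominator. Dividing top and bottom by n^6, every other term tends to 0, leaving 13/10.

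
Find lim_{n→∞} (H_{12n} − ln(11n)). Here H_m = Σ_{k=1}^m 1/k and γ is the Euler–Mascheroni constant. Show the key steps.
lim = ln(12/11) + γ

By Euler-Maclaurin, H_m = ln m + γ + O(1/m). So
  H_{12n} − ln(11n) = ln(12n) + γ − ln(11n) + O(1/n)
                       = ln(12/11) + γ + O(1/n).
Hence the limit is ln(12/11) + γ.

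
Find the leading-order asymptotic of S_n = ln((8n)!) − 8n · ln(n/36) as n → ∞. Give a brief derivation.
S_n ~ 8n · (ln 288 − 1) + O(ln n)

Stirling: ln((8n)!) = 8n ln(8n) − 8n + O(ln n).
  S_n = 8n ln(8n) − 8n − 8n ln(n/36) + O(ln n)
      = 8n ln(8n) − 8n ln n + 8n ln 36 − 8n + O(ln n)
      = 8n ln 8 + 8n ln 36 − 8n + O(ln n)
      = 8n (ln 288 − 1) + O(ln n).
Numerically ln(288) − 1 ≈ 4.6630.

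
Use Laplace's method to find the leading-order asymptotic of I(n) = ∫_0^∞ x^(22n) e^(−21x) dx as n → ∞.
I(n) ~ (sqrt(2π·22n) / 21) · (22n/(21e))^(22n)

Write the integrand as exp(22n ln x − 21x) and set f(x) = 22n ln x − 21x. Then f'(x) = 22n/x − 21 = 0 at x* = 22n/21, and f''(x*) = −22n/x*^2 = −21^2/(22n). Laplace's method (interior maximum) gives
  I(n) ~ e^(f(x*)) · sqrt(2π / |f''(x*)|)
        = exp(22n ln(22n/21) − 22n) · sqrt(2π · 22n / 21^2)
        = (22n/21)^(22n) e^(−22n) · sqrt(2π·22n) / 21
        = (sqrt(2π·22n) / 21) · (22n/(21e))^(22n).
This matches Γ(22n+1)/21^(22n+1) with Stirling applied to Γ.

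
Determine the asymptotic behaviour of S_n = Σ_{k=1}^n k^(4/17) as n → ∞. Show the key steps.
S_n ~ (17/21) · n^(21/17)

Integral comparison: Σ_{k=1}^n k^(4/17) = ∫_0^n x^(4/17) dx + O(n^(4/17)). The integral is n^(1 + 4/17) / (1 + 4/17) = n^((4+17)/17) / ((4+17)/17) = (17/21) · n^(21/17).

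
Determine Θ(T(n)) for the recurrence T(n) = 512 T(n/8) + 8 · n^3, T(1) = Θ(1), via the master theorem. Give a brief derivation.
T(n) = Θ(n^3 log n)

log_8 512 = 3, and f(n) = 8 · n^3 = Θ(n^(log_8 512)). This is Case 2 of the master theorem: T(n) = Θ(f(n) · log n) = Θ(n^3 log n).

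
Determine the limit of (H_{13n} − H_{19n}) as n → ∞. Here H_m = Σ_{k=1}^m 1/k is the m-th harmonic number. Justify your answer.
lim = ln(13/19)

Euler-Maclaurin gives H_m = ln m + γ + 1/(2m) + O(1/m^2). The γ and O(1/m) terms cancel in the difference:
  H_{13n} − H_{19n} = ln(13n) − ln(19n) + O(1/n) = ln(13/19) + O(1/n).
Hence the limit is ln(13/19).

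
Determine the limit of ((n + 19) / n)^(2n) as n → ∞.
lim = e^38

Rewrite as (1 + 19/n)^(2n). By the standard limit (1 + x/n)^n → e^x, we have (1 + 19/n)^n → e^19, and raising to the 2nd power gives e^38.
More precisely, ln[(1 + 19/n)^(2n)] = 2n · ln(1 + 19/n) = 2n · (19/n + O(1/n^2)) = 38 + O(1/n) → 38.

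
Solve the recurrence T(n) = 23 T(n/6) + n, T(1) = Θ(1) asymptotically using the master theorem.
T(n) = Θ(n^(log_6 23))

Master theorem: compare f(n) = n to n^(log_6 23) where log_6 23 ≈ 1.750. Since 1 < log_6 23, we have f(n) = O(n^(log_6 23 − ε)) for some ε > 0 — Case 1. Hence T(n) = Θ(n^(log_6 23)).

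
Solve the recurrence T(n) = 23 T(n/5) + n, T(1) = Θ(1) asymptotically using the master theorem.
T(n) = Θ(n^(log_5 23))

Master theorem: compare f(n) = n to n^(log_5 23) where log_5 23 ≈ 1.948. Since 1 < log_5 23, we have f(n) = O(n^(log_5 23 − ε)) for some ε > 0 — Case 1. Hence T(n) = Θ(n^(log_5 23)).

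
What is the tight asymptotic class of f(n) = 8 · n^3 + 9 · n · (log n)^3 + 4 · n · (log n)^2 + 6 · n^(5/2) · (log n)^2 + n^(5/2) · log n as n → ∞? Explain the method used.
f(n) ∈ Θ(n^3)

Compare the terms by growth order. For large n, n^a · (log n)^b dominates n^a' · (log n)^b' iff a > a', or (a = a' and b > b'). Ranking the 5 terms shows the dominant one is 8 · n^3. Hence f(n) ∈ Θ(n^3).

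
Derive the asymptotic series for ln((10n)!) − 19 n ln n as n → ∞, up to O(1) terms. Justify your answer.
ln((10n)!) − 19 n ln n = −9 n ln n + 10(ln 10 − 1) n + (1/2) ln(2π·10n) + O(1/n)

Stirling: ln((10n)!) = 10n ln(10n) − 10n + (1/2) ln(2π·10n) + O(1/n).
Expand 10n ln(10n) = 10n (ln n + ln 10) = 10n ln n + 10n ln 10.
Subtract 19n ln n: leading term is (10 − 19) n ln n = −9 n ln n. The next term is 10n ln 10 − 10n = 10(ln 10 − 1) n. Then the (1/2) ln(2π·10n) correction.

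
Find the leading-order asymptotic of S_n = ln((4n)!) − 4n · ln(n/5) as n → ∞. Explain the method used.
S_n ~ 4n · (ln 20 − 1) + O(ln n)

Stirling: ln((4n)!) = 4n ln(4n) − 4n + O(ln n).
  S_n = 4n ln(4n) − 4n − 4n ln(n/5) + O(ln n)
      = 4n ln(4n) − 4n ln n + 4n ln 5 − 4n + O(ln n)
      = 4n ln 4 + 4n ln 5 − 4n + O(ln n)
      = 4n (ln 20 − 1) + O(ln n).
Numerically ln(20) − 1 ≈ 1.9957.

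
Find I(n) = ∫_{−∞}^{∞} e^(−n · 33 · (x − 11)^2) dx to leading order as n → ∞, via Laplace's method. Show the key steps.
I(n) = sqrt(π/(33n))

Here φ(x) = 33 · (x − 11)^2 has its unique minimum at x* = 11 with φ(x*) = 0 and φ''(x*) = 66. Laplace's method gives
  I(n) ~ e^(−n φ(x*)) · sqrt(2π / (n · φ''(x*))) = sqrt(2π / (66n)) = sqrt(π/(33n)).
This is exact: substituting u = (x − 11)·sqrt(33n) gives I(n) = (1/sqrt(33n)) ∫_{−∞}^{∞} e^(−u^2) du = sqrt(π/(33n)).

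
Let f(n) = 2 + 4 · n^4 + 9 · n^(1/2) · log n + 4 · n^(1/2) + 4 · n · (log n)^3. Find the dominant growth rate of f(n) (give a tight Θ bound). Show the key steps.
f(n) ∈ Θ(n^4)

Compare the terms by growth order. For large n, n^a · (log n)^b dominates n^a' · (log n)^b' iff a > a', or (a = a' and b > b'). Ranking the 5 terms shows the dominant one is 4 · n^4. Hence f(n) ∈ Θ(n^4).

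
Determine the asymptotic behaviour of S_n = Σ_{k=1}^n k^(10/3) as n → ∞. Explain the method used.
S_n ~ (3/13) · n^(13/3)

Integral comparison: Σ_{k=1}^n k^(10/3) = ∫_0^n x^(10/3) dx + O(n^(10/3)). The integral is n^(1 + 10/3) / (1 + 10/3) = n^((10+3)/3) / ((10+3)/3) = (3/13) · n^(13/3).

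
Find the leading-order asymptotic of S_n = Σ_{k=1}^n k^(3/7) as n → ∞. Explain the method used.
S_n ~ (7/10) · n^(10/7)

Integral comparison: Σ_{k=1}^n k^(3/7) = ∫_0^n x^(3/7) dx + O(n^(3/7)). The integral is n^(1 + 3/7) / (1 + 3/7) = n^((3+7)/7) / ((3+7)/7) = (7/10) · n^(10/7).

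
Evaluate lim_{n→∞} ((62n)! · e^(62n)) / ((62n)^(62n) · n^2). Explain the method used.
lim = 0

Stirling: (62n)! ~ sqrt(2π·62n) · (62n/e)^(62n). Hence
  (62n)! · e^(62n) / (62n)^(62n) ~ sqrt(2π·62n).
Dividing by n^2: sqrt(2π·62n) / n^2 = sqrt(2π·62) · n^((1−4)/2), so the expression behaves like sqrt(2π·62) · n^((1−4)/2) → 0.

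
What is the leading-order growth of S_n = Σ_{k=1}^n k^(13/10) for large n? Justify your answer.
S_n ~ (10/23) · n^(23/10)

Integral comparison: Σ_{k=1}^n k^(13/10) = ∫_0^n x^(13/10) dx + O(n^(13/10)). The integral is n^(1 + 13/10) / (1 + 13/10) = n^((13+10)/10) / ((13+10)/10) = (10/23) · n^(23/10).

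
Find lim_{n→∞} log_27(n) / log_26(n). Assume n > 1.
lim = ln(26) / ln(27) = log_27(26)

Change of base: log_27(n) = ln n / ln 27 and log_26(n) = ln n / ln 26. The ratio is (ln n / ln 27) · (ln 26 / ln n) = ln 26 / ln 27, a constant independent of n. So the limit is ln 26 / ln 27 = log_27(26).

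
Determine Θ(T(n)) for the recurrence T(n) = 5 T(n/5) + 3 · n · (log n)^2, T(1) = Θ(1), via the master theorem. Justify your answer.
T(n) = Θ(n · (log n)^3)

Here log_5 5 = 1 and f(n) = 3 · n · (log n)^2 = Θ(n^(log_5 5) · (log n)^2). This is the extended Case 2 of the master theorem (f matches the critical exponent up to log factors), giving T(n) = Θ(n^(log_5 5) · (log n)^(2+1)) = Θ(n · (log n)^3).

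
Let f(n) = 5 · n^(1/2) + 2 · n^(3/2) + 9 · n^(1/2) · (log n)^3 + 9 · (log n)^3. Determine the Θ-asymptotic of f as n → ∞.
f(n) ∈ Θ(n^(3/2))

Compare the terms by growth order. For large n, n^a · (log n)^b dominates n^a' · (log n)^b' iff a > a', or (a = a' and b > b'). Ranking the 4 terms shows the dominant one is 2 · n^(3/2). Hence f(n) ∈ Θ(n^(3/2)).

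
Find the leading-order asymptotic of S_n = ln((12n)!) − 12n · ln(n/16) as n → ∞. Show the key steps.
S_n ~ 12n · (ln 192 − 1) + O(ln n)

Stirling: ln((12n)!) = 12n ln(12n) − 12n + O(ln n).
  S_n = 12n ln(12n) − 12n − 12n ln(n/16) + O(ln n)
      = 12n ln(12n) − 12n ln n + 12n ln 16 − 12n + O(ln n)
      = 12n ln 12 + 12n ln 16 − 12n + O(ln n)
      = 12n (ln 192 − 1) + O(ln n).
Numerically ln(192) − 1 ≈ 4.2575.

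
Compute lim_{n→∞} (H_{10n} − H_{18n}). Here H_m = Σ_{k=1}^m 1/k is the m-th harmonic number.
lim = ln(10/18) = ln(5/9)

Euler-Maclaurin gives H_m = ln m + γ + 1/(2m) + O(1/m^2). The γ and O(1/m) terms cancel in the difference:
  H_{10n} − H_{18n} = ln(10n) − ln(18n) + O(1/n) = ln(10/18) + O(1/n).
Hence the limit is ln(10/18) = ln(5/9).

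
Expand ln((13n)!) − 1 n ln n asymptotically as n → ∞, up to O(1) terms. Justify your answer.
ln((13n)!) − 1 n ln n = 12 n ln n + 13(ln 13 − 1) n + (1/2) ln(2π·13n) + O(1/n)

Stirling: ln((13n)!) = 13n ln(13n) − 13n + (1/2) ln(2π·13n) + O(1/n).
Expand 13n ln(13n) = 13n (ln n + ln 13) = 13n ln n + 13n ln 13.
Subtract 1n ln n: leading term is (13 − 1) n ln n = 12 n ln n. The next term is 13n ln 13 − 13n = 13(ln 13 − 1) n. Then the (1/2) ln(2π·13n) correction.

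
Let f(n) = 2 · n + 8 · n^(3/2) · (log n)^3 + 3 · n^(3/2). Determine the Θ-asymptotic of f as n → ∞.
f(n) ∈ Θ(n^(3/2) · (log n)^3)

Compare the terms by growth order. For large n, n^a · (log n)^b dominates n^a' · (log n)^b' iff a > a', or (a = a' and b > b'). Ranking the 3 terms shows the dominant one is 8 · n^(3/2) · (log n)^3. Hence f(n) ∈ Θ(n^(3/2) · (log n)^3).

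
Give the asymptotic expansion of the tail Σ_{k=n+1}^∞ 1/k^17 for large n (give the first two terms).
Σ_{k>n} 1/k^17 = 1/(16 · n^16) − 1/(2 · n^17) + O(1/n^18)

Compare to the integral: ∫_{n}^∞ x^(−17) dx = [−x^(−16)/16]_{n}^∞ = 1/((17−1)·n^16). The Euler-Maclaurin correction adds −f(n)/2 = −1/(2·n^17). Euler-Maclaurin then gives
  Σ_{k>n} 1/k^17 = ∫_{n}^∞ dx/x^17 − 1/(2·n^17) + O(1/n^18).
(Equivalently this is ζ(17) − Σ_{k≤n} 1/k^17.)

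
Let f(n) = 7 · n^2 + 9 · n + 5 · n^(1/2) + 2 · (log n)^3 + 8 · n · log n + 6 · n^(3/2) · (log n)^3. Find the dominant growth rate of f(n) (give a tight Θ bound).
f(n) ∈ Θ(n^2)

Compare the terms by growth order. For large n, n^a · (log n)^b dominates n^a' · (log n)^b' iff a > a', or (a = a' and b > b'). Ranking the 6 terms shows the dominant one is 7 · n^2. Hence f(n) ∈ Θ(n^2).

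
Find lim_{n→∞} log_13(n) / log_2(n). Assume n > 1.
lim = ln(2) / ln(13) = log_13(2)

Change of base: log_13(n) = ln n / ln 13 and log_2(n) = ln n / ln 2. The ratio is (ln n / ln 13) · (ln 2 / ln n) = ln 2 / ln 13, a constant independent of n. So the limit is ln 2 / ln 13 = log_13(2).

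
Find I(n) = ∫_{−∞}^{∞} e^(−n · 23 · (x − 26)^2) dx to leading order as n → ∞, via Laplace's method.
I(n) = sqrt(π/(23n))

Here φ(x) = 23 · (x − 26)^2 has its unique minimum at x* = 26 with φ(x*) = 0 and φ''(x*) = 46. Laplace's method gives
  I(n) ~ e^(−n φ(x*)) · sqrt(2π / (n · φ''(x*))) = sqrt(2π / (46n)) = sqrt(π/(23n)).
This is exact: substituting u = (x − 26)·sqrt(23n) gives I(n) = (1/sqrt(23n)) ∫_{−∞}^{∞} e^(−u^2) du = sqrt(π/(23n)).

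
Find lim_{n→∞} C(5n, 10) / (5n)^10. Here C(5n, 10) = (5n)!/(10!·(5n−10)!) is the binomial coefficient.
lim = 1/10! = 1/3628800

With N = 5n → ∞: C(N, 10) / N^10 = [N(N−1)…(N−9)] / (10! · N^10) = (1/10!) · 1 · (1 − 1/(5n)) · … · (1 − 9/(5n)). Each factor → 1 as N → ∞, so the limit is 1/10! = 1/3628800.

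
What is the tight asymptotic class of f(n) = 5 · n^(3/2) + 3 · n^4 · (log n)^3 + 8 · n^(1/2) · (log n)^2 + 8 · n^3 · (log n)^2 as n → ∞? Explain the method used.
f(n) ∈ Θ(n^4 · (log n)^3)

Compare the terms by growth order. For large n, n^a · (log n)^b dominates n^a' · (log n)^b' iff a > a', or (a = a' and b > b'). Ranking the 4 terms shows the dominant one is 3 · n^4 · (log n)^3. Hence f(n) ∈ Θ(n^4 · (log n)^3).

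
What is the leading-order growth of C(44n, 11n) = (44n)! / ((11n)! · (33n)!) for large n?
C(44n, 11n) ~ (256/27)^(11n) · sqrt(2/(3π·11n))

Write N = 11n. Apply Stirling to each factorial:
  (4N)! ~ sqrt(2π·4N) · (4N/e)^(4N),
  N! ~ sqrt(2π N) · (N/e)^N,
  (3N)! ~ sqrt(2π·3N) · (3N/e)^(3N).
The exponential factors combine to (4N)^(4N) / (N^N · (3N)^(3N)) = 4^(4N)/3^(3N) = (4^4/3^3)^N = (256/27)^N.
The square-root prefactors combine to sqrt(2π·4N) / (sqrt(2π N)·sqrt(2π·3N)) = sqrt(4 / (2π·3·N)) = sqrt(2/(3π·11n)).
Substituting N = 11n: C(44n, 11n) ~ (256/27)^(11n) · sqrt(2/(3π·11n)).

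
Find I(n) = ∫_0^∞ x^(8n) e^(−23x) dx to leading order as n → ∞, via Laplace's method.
I(n) ~ (sqrt(2π·8n) / 23) · (8n/(23e))^(8n)

Write the integrand as exp(8n ln x − 23x) and set f(x) = 8n ln x − 23x. Then f'(x) = 8n/x − 23 = 0 at x* = 8n/23, and f''(x*) = −8n/x*^2 = −23^2/(8n). Laplace's method (interior maximum) gives
  I(n) ~ e^(f(x*)) · sqrt(2π / |f''(x*)|)
        = exp(8n ln(8n/23) − 8n) · sqrt(2π · 8n / 23^2)
        = (8n/23)^(8n) e^(−8n) · sqrt(2π·8n) / 23
        = (sqrt(2π·8n) / 23) · (8n/(23e))^(8n).
This matches Γ(8n+1)/23^(8n+1) with Stirling applied to Γ.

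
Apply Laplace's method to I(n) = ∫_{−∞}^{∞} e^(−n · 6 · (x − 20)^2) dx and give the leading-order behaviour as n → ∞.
I(n) = sqrt(π/(6n))

Here φ(x) = 6 · (x − 20)^2 has its unique minimum at x* = 20 with φ(x*) = 0 and φ''(x*) = 12. Laplace's method gives
  I(n) ~ e^(−n φ(x*)) · sqrt(2π / (n · φ''(x*))) = sqrt(2π / (12n)) = sqrt(π/(6n)).
This is exact: substituting u = (x − 20)·sqrt(6n) gives I(n) = (1/sqrt(6n)) ∫_{−∞}^{∞} e^(−u^2) du = sqrt(π/(6n)).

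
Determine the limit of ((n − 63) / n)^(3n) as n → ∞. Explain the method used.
lim = e^(−189)

Rewrite as (1 − 63/n)^(3n). By the standard limit (1 + x/n)^n → e^x, we have (1 − 63/n)^n → e^(−63), and raising to the 3rd power gives e^(−189).
More precisely, ln[(1 − 63/n)^(3n)] = 3n · ln(1 − 63/n) = 3n · (-63/n + O(1/n^2)) = -189 + O(1/n) → -189.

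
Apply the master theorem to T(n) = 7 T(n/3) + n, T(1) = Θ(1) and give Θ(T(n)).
T(n) = Θ(n^(log_3 7))

Master theorem: compare f(n) = n to n^(log_3 7) where log_3 7 ≈ 1.771. Since 1 < log_3 7, we have f(n) = O(n^(log_3 7 − ε)) for some ε > 0 — Case 1. Hence T(n) = Θ(n^(log_3 7)).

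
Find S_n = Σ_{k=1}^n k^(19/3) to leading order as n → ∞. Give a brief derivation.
S_n ~ (3/22) · n^(22/3)

Integral comparison: Σ_{k=1}^n k^(19/3) = ∫_0^n x^(19/3) dx + O(n^(19/3)). The integral is n^(1 + 19/3) / (1 + 19/3) = n^((19+3)/3) / ((19+3)/3) = (3/22) · n^(22/3).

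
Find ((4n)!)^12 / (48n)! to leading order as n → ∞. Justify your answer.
((4n)!)^12/(48n)! ~ ((2π·4n)^(11/2) / sqrt(12)) · 12^(−12·4n)  →  0

Write N = 4n. Stirling: N! ~ sqrt(2π N)(N/e)^N and (12N)! ~ sqrt(2π·12N)·(12N/e)^(12N).
  (N!)^12/(12N)! ~ (2π N)^(12/2) (N/e)^(12N) / [sqrt(2π·12N) (12N/e)^(12N)]
     = (2π N)^(12/2) / sqrt(2π·12N) · (N/(12N))^(12N)
     = (2π N)^((12−1)/2) / sqrt(12) · 12^(−12N).
Since 12^12 > 1, the factor 12^(−12N) decays exponentially, so the ratio → 0. Substituting N = 4n gives the stated form.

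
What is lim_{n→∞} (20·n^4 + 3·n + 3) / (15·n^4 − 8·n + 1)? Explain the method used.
lim = 20/15 = 4/3

For large n the leading n^4 terms dominate both numerator and denominator. Dividing top and bottom by n^4, every other term tends to 0, leaving 20/15 = 4/3.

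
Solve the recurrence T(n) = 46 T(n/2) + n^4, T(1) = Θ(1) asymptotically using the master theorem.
T(n) = Θ(n^(log_2 46))

Master theorem: compare f(n) = n^4 to n^(log_2 46) where log_2 46 ≈ 5.524. Since 4 < log_2 46, we have f(n) = O(n^(log_2 46 − ε)) for some ε > 0 — Case 1. Hence T(n) = Θ(n^(log_2 46)).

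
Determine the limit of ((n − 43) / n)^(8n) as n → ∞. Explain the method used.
lim = e^(−344)

Rewrite as (1 − 43/n)^(8n). By the standard limit (1 + x/n)^n → e^x, we have (1 − 43/n)^n → e^(−43), and raising to the 8th power gives e^(−344).
More precisely, ln[(1 − 43/n)^(8n)] = 8n · ln(1 − 43/n) = 8n · (-43/n + O(1/n^2)) = -344 + O(1/n) → -344.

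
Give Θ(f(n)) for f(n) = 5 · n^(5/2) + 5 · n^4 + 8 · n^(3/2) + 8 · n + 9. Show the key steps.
f(n) ∈ Θ(n^4)

Compare the terms by growth order. For large n, n^a · (log n)^b dominates n^a' · (log n)^b' iff a > a', or (a = a' and b > b'). Ranking the 5 terms shows the dominant one is 5 · n^4. Hence f(n) ∈ Θ(n^4).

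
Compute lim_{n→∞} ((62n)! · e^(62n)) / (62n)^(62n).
lim = ∞

Stirling: (62n)! ~ sqrt(2π·62n) · (62n/e)^(62n). Hence
  (62n)! · e^(62n) / (62n)^(62n) ~ sqrt(2π·62n) = sqrt(2π·62) · sqrt(n) → ∞.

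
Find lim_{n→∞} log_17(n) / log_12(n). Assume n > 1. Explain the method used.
lim = ln(12) / ln(17) = log_17(12)

Change of base: log_17(n) = ln n / ln 17 and log_12(n) = ln n / ln 12. The ratio is (ln n / ln 17) · (ln 12 / ln n) = ln 12 / ln 17, a constant independent of n. So the limit is ln 12 / ln 17 = log_17(12).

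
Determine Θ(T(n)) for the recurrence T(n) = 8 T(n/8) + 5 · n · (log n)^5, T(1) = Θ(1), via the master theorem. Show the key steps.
T(n) = Θ(n · (log n)^6)

Here log_8 8 = 1 and f(n) = 5 · n · (log n)^5 = Θ(n^(log_8 8) · (log n)^5). This is the extended Case 2 of the master theorem (f matches the critical exponent up to log factors), giving T(n) = Θ(n^(log_8 8) · (log n)^(5+1)) = Θ(n · (log n)^6).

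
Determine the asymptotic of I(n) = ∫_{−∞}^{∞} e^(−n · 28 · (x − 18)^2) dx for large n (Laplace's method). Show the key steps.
I(n) = sqrt(π/(28n))

Here φ(x) = 28 · (x − 18)^2 has its unique minimum at x* = 18 with φ(x*) = 0 and φ''(x*) = 56. Laplace's method gives
  I(n) ~ e^(−n φ(x*)) · sqrt(2π / (n · φ''(x*))) = sqrt(2π / (56n)) = sqrt(π/(28n)).
This is exact: substituting u = (x − 18)·sqrt(28n) gives I(n) = (1/sqrt(28n)) ∫_{−∞}^{∞} e^(−u^2) du = sqrt(π/(28n)).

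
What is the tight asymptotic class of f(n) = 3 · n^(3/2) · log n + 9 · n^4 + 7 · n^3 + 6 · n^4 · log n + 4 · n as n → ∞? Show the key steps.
f(n) ∈ Θ(n^4 · log n)

Compare the terms by growth order. For large n, n^a · (log n)^b dominates n^a' · (log n)^b' iff a > a', or (a = a' and b > b'). Ranking the 5 terms shows the dominant one is 6 · n^4 · log n. Hence f(n) ∈ Θ(n^4 · log n).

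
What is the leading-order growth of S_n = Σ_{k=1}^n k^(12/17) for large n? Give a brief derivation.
S_n ~ (17/29) · n^(29/17)

Integral comparison: Σ_{k=1}^n k^(12/17) = ∫_0^n x^(12/17) dx + O(n^(12/17)). The integral is n^(1 + 12/17) / (1 + 12/17) = n^((12+17)/17) / ((12+17)/17) = (17/29) · n^(29/17).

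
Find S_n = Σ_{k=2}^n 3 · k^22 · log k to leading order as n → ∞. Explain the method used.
S_n ~ 3 · n^23 log n / 23 − 3 · n^23 / 529

By integral comparison, S_n = ∫_1^n 3 · x^22 · log x dx + O(n^22 · log n). For the integral, ∫ x^22 log x dx = n^23 log n / 23 − n^23/529 (integration by parts). Hence S_n ~ 3 · n^23 log n / 23 − 3 · n^23 / 529.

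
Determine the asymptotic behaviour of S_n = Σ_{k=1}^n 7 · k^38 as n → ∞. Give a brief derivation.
S_n ~ 7 · n^39 / 39

By integral comparison (Euler-Maclaurin), Σ_{k=1}^n 7 · k^38 = 7 · ∫_0^n x^38 dx + O(n^38) = 7 · n^39/39 + O(n^38). (Equivalently, Faulhaber's formula gives the same leading term.)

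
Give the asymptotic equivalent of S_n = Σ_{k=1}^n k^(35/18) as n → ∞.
S_n ~ (18/53) · n^(53/18)

Integral comparison: Σ_{k=1}^n k^(35/18) = ∫_0^n x^(35/18) dx + O(n^(35/18)). The integral is n^(1 + 35/18) / (1 + 35/18) = n^((35+18)/18) / ((35+18)/18) = (18/53) · n^(53/18).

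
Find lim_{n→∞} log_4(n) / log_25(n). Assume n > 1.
lim = ln(25) / ln(4) = log_4(25)

Change of base: log_4(n) = ln n / ln 4 and log_25(n) = ln n / ln 25. The ratio is (ln n / ln 4) · (ln 25 / ln n) = ln 25 / ln 4, a constant independent of n. So the limit is ln 25 / ln 4 = log_4(25).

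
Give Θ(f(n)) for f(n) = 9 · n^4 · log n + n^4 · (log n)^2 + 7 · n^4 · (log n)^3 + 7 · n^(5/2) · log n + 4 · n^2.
f(n) ∈ Θ(n^4 · (log n)^3)

Compare the terms by growth order. For large n, n^a · (log n)^b dominates n^a' · (log n)^b' iff a > a', or (a = a' and b > b'). Ranking the 5 terms shows the dominant one is 7 · n^4 · (log n)^3. Hence f(n) ∈ Θ(n^4 · (log n)^3).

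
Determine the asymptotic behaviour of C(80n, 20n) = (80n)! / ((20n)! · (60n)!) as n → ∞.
C(80n, 20n) ~ (256/27)^(20n) · sqrt(2/(3π·20n))

Write N = 20n. Apply Stirling to each factorial:
  (4N)! ~ sqrt(2π·4N) · (4N/e)^(4N),
  N! ~ sqrt(2π N) · (N/e)^N,
  (3N)! ~ sqrt(2π·3N) · (3N/e)^(3N).
The exponential factors combine to (4N)^(4N) / (N^N · (3N)^(3N)) = 4^(4N)/3^(3N) = (4^4/3^3)^N = (256/27)^N.
The square-root prefactors combine to sqrt(2π·4N) / (sqrt(2π N)·sqrt(2π·3N)) = sqrt(4 / (2π·3·N)) = sqrt(2/(3π·20n)).
Substituting N = 20n: C(80n, 20n) ~ (256/27)^(20n) · sqrt(2/(3π·20n)).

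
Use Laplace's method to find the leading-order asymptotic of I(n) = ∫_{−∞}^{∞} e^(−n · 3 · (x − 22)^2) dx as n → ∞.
I(n) = sqrt(π/(3n))

Here φ(x) = 3 · (x − 22)^2 has its unique minimum at x* = 22 with φ(x*) = 0 and φ''(x*) = 6. Laplace's method gives
  I(n) ~ e^(−n φ(x*)) · sqrt(2π / (n · φ''(x*))) = sqrt(2π / (6n)) = sqrt(π/(3n)).
This is exact: substituting u = (x − 22)·sqrt(3n) gives I(n) = (1/sqrt(3n)) ∫_{−∞}^{∞} e^(−u^2) du = sqrt(π/(3n)).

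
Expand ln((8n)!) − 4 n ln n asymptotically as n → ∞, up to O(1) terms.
ln((8n)!) − 4 n ln n = 4 n ln n + 8(ln 8 − 1) n + (1/2) ln(2π·8n) + O(1/n)

Stirling: ln((8n)!) = 8n ln(8n) − 8n + (1/2) ln(2π·8n) + O(1/n).
Expand 8n ln(8n) = 8n (ln n + ln 8) = 8n ln n + 8n ln 8.
Subtract 4n ln n: leading term is (8 − 4) n ln n = 4 n ln n. The next term is 8n ln 8 − 8n = 8(ln 8 − 1) n. Then the (1/2) ln(2π·8n) correction.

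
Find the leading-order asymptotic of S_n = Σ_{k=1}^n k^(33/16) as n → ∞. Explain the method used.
S_n ~ (16/49) · n^(49/16)

Integral comparison: Σ_{k=1}^n k^(33/16) = ∫_0^n x^(33/16) dx + O(n^(33/16)). The integral is n^(1 + 33/16) / (1 + 33/16) = n^((33+16)/16) / ((33+16)/16) = (16/49) · n^(49/16).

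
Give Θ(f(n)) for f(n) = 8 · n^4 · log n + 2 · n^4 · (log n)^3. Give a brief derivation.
f(n) ∈ Θ(n^4 · (log n)^3)

Compare the terms by growth order. For large n, n^a · (log n)^b dominates n^a' · (log n)^b' iff a > a', or (a = a' and b > b'). Ranking the 2 terms shows the dominant one is 2 · n^4 · (log n)^3. Hence f(n) ∈ Θ(n^4 · (log n)^3).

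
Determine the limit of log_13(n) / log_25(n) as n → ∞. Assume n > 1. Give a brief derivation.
lim = ln(25) / ln(13) = log_13(25)

Change of base: log_13(n) = ln n / ln 13 and log_25(n) = ln n / ln 25. The ratio is (ln n / ln 13) · (ln 25 / ln n) = ln 25 / ln 13, a constant independent of n. So the limit is ln 25 / ln 13 = log_13(25).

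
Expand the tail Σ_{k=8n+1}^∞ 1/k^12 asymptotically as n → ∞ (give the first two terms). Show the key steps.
Σ_{k>8n} 1/k^12 = 1/(11 · (8n)^11) − 1/(2 · (8n)^12) + O(1/(8n)^13)

Compare to the integral: ∫_{8n}^∞ x^(−12) dx = [−x^(−11)/11]_{8n}^∞ = 1/((12−1)·(8n)^11). The Euler-Maclaurin correction adds −f(8n)/2 = −1/(2·(8n)^12). Euler-Maclaurin then gives
  Σ_{k>8n} 1/k^12 = ∫_{8n}^∞ dx/x^12 − 1/(2·(8n)^12) + O(1/(8n)^13).
(Equivalently this is ζ(12) − Σ_{k≤8n} 1/k^12.)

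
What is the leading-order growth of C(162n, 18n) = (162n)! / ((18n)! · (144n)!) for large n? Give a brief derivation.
C(162n, 18n) ~ (387420489/16777216)^(18n) · sqrt(9/(16π·18n))

Write N = 18n. Apply Stirling to each factorial:
  (9N)! ~ sqrt(2π·9N) · (9N/e)^(9N),
  N! ~ sqrt(2π N) · (N/e)^N,
  (8N)! ~ sqrt(2π·8N) · (8N/e)^(8N).
The exponential factors combine to (9N)^(9N) / (N^N · (8N)^(8N)) = 9^(9N)/8^(8N) = (9^9/8^8)^N = (387420489/16777216)^N.
The square-root prefactors combine to sqrt(2π·9N) / (sqrt(2π N)·sqrt(2π·8N)) = sqrt(9 / (2π·8·N)) = sqrt(9/(16π·18n)).
Substituting N = 18n: C(162n, 18n) ~ (387420489/16777216)^(18n) · sqrt(9/(16π·18n)).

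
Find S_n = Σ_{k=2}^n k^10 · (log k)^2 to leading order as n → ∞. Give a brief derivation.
S_n ~ n^11 · (log n)^2 / 11

By integral comparison, S_n = ∫_1^n x^10 · (log x)^2 dx + O(n^10 · (log n)^2). For the integral, the leading term of ∫_1^n x^10 (log x)^2 dx is n^11/11 · (log n)^2 (by repeated integration by parts; each step lowers the log-exponent and produces a relatively O(1/log n) correction). Hence S_n ~ n^11 · (log n)^2 / 11.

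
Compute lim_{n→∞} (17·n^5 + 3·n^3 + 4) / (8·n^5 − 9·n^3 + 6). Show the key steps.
lim = 17/8

For large n the leading n^5 terms dominate both numerator and denominator. Dividing top and bottom by n^5, every other term tends to 0, leaving 17/8.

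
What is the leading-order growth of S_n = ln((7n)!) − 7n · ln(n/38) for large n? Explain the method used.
S_n ~ 7n · (ln 266 − 1) + O(ln n)

Stirling: ln((7n)!) = 7n ln(7n) − 7n + O(ln n).
  S_n = 7n ln(7n) − 7n − 7n ln(n/38) + O(ln n)
      = 7n ln(7n) − 7n ln n + 7n ln 38 − 7n + O(ln n)
      = 7n ln 7 + 7n ln 38 − 7n + O(ln n)
      = 7n (ln 266 − 1) + O(ln n).
Numerically ln(266) − 1 ≈ 4.5835.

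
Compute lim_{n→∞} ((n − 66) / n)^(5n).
lim = e^(−330)

Rewrite as (1 − 66/n)^(5n). By the standard limit (1 + x/n)^n → e^x, we have (1 − 66/n)^n → e^(−66), and raising to the 5th power gives e^(−330).
More precisely, ln[(1 − 66/n)^(5n)] = 5n · ln(1 − 66/n) = 5n · (-66/n + O(1/n^2)) = -330 + O(1/n) → -330.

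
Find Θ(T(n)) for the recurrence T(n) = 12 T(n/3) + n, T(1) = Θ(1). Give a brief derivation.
T(n) = Θ(n^(log_3 12))

Master theorem: compare f(n) = n to n^(log_3 12) where log_3 12 ≈ 2.262. Since 1 < log_3 12, we have f(n) = O(n^(log_3 12 − ε)) for some ε > 0 — Case 1. Hence T(n) = Θ(n^(log_3 12)).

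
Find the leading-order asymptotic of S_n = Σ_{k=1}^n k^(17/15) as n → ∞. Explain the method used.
S_n ~ (15/32) · n^(32/15)

Integral comparison: Σ_{k=1}^n k^(17/15) = ∫_0^n x^(17/15) dx + O(n^(17/15)). The integral is n^(1 + 17/15) / (1 + 17/15) = n^((17+15)/15) / ((17+15)/15) = (15/32) · n^(32/15).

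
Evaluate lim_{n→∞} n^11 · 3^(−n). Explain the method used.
lim = 0

Exponentials with base > 1 dominate every fixed polynomial: for any fixed c, n^c / 3^n → 0 as n → ∞ (e.g. by the ratio test, or by writing 3^n = e^(n ln 3) and noting e^(n ln 3) / n^c → ∞). Hence n^11 · 3^(−n) = n^11 / 3^n → 0.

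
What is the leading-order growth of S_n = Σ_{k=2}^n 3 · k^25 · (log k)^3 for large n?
S_n ~ 3 · n^26 · (log n)^3 / 26

By integral comparison, S_n = ∫_1^n 3 · x^25 · (log x)^3 dx + O(n^25 · (log n)^3). For the integral, the leading term of ∫_1^n x^25 (log x)^3 dx is n^26/26 · (log n)^3 (by repeated integration by parts; each step lowers the log-exponent and produces a relatively O(1/log n) correction). Hence S_n ~ 3 · n^26 · (log n)^3 / 26.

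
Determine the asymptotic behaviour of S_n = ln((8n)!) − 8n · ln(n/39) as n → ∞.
S_n ~ 8n · (ln 312 − 1) + O(ln n)

Stirling: ln((8n)!) = 8n ln(8n) − 8n + O(ln n).
  S_n = 8n ln(8n) − 8n − 8n ln(n/39) + O(ln n)
      = 8n ln(8n) − 8n ln n + 8n ln 39 − 8n + O(ln n)
      = 8n ln 8 + 8n ln 39 − 8n + O(ln n)
      = 8n (ln 312 − 1) + O(ln n).
Numerically ln(312) − 1 ≈ 4.7430.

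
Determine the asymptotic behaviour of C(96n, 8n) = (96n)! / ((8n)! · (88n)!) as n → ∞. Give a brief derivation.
C(96n, 8n) ~ (8916100448256/285311670611)^(8n) · sqrt(6/(11π·8n))

Write N = 8n. Apply Stirling to each factorial:
  (12N)! ~ sqrt(2π·12N) · (12N/e)^(12N),
  N! ~ sqrt(2π N) · (N/e)^N,
  (11N)! ~ sqrt(2π·11N) · (11N/e)^(11N).
The exponential factors combine to (12N)^(12N) / (N^N · (11N)^(11N)) = 12^(12N)/11^(11N) = (12^12/11^11)^N = (8916100448256/285311670611)^N.
The square-root prefactors combine to sqrt(2π·12N) / (sqrt(2π N)·sqrt(2π·11N)) = sqrt(12 / (2π·11·N)) = sqrt(6/(11π·8n)).
Substituting N = 8n: C(96n, 8n) ~ (8916100448256/285311670611)^(8n) · sqrt(6/(11π·8n)).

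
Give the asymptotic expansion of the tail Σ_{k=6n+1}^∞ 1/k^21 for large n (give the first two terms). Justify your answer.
Σ_{k>6n} 1/k^21 = 1/(20 · (6n)^20) − 1/(2 · (6n)^21) + O(1/(6n)^22)

Compare to the integral: ∫_{6n}^∞ x^(−21) dx = [−x^(−20)/20]_{6n}^∞ = 1/((21−1)·(6n)^20). The Euler-Maclaurin correction adds −f(6n)/2 = −1/(2·(6n)^21). Euler-Maclaurin then gives
  Σ_{k>6n} 1/k^21 = ∫_{6n}^∞ dx/x^21 − 1/(2·(6n)^21) + O(1/(6n)^22).
(Equivalently this is ζ(21) − Σ_{k≤6n} 1/k^21.)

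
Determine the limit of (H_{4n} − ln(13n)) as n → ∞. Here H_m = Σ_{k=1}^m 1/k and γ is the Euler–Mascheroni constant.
lim = ln(4/13) + γ

By Euler-Maclaurin, H_m = ln m + γ + O(1/m). So
  H_{4n} − ln(13n) = ln(4n) + γ − ln(13n) + O(1/n)
                       = ln(4/13) + γ + O(1/n).
Hence the limit is ln(4/13) + γ.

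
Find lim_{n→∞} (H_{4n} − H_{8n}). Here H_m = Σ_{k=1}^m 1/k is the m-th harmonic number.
lim = ln(4/8) = −ln 2

Euler-Maclaurin gives H_m = ln m + γ + 1/(2m) + O(1/m^2). The γ and O(1/m) terms cancel in the difference:
  H_{4n} − H_{8n} = ln(4n) − ln(8n) + O(1/n) = ln(4/8) + O(1/n).
Hence the limit is ln(4/8) = −ln 2.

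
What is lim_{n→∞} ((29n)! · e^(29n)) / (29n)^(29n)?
lim = ∞

Stirling: (29n)! ~ sqrt(2π·29n) · (29n/e)^(29n). Hence
  (29n)! · e^(29n) / (29n)^(29n) ~ sqrt(2π·29n) = sqrt(2π·29) · sqrt(n) → ∞.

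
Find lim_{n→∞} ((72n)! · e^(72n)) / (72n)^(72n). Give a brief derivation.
lim = ∞

Stirling: (72n)! ~ sqrt(2π·72n) · (72n/e)^(72n). Hence
  (72n)! · e^(72n) / (72n)^(72n) ~ sqrt(2π·72n) = sqrt(2π·72) · sqrt(n) → ∞.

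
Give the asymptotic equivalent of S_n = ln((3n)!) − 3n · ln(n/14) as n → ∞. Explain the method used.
S_n ~ 3n · (ln 42 − 1) + O(ln n)

Stirling: ln((3n)!) = 3n ln(3n) − 3n + O(ln n).
  S_n = 3n ln(3n) − 3n − 3n ln(n/14) + O(ln n)
      = 3n ln(3n) − 3n ln n + 3n ln 14 − 3n + O(ln n)
      = 3n ln 3 + 3n ln 14 − 3n + O(ln n)
      = 3n (ln 42 − 1) + O(ln n).
Numerically ln(42) − 1 ≈ 2.7377.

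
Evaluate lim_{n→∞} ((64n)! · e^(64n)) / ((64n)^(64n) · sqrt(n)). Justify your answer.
lim = sqrt(2π·64)

Stirling: (64n)! ~ sqrt(2π·64n) · (64n/e)^(64n). Hence
  (64n)! · e^(64n) / (64n)^(64n) ~ sqrt(2π·64n).
Dividing by sqrt(n): sqrt(2π·64n) / sqrt(n) = sqrt(2π·64) · n^((1−1)/2), so the limit is sqrt(2π·64).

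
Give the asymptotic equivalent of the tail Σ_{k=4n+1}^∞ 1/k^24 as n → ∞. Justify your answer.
Σ_{k>4n} 1/k^24 ~ 1/(23 · (4n)^23)

Compare to the integral: ∫_{4n}^∞ x^(−24) dx = [−x^(−23)/23]_{4n}^∞ = 1/((24−1)·(4n)^23). Euler-Maclaurin then gives
  Σ_{k>4n} 1/k^24 = ∫_{4n}^∞ dx/x^24 − 1/(2·(4n)^24) + O(1/(4n)^25).
(Equivalently this is ζ(24) − Σ_{k≤4n} 1/k^24.)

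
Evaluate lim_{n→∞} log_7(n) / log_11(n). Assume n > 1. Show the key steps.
lim = ln(11) / ln(7) = log_7(11)

Change of base: log_7(n) = ln n / ln 7 and log_11(n) = ln n / ln 11. The ratio is (ln n / ln 7) · (ln 11 / ln n) = ln 11 / ln 7, a constant independent of n. So the limit is ln 11 / ln 7 = log_7(11).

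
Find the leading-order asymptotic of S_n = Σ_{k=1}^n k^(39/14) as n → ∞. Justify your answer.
S_n ~ (14/53) · n^(53/14)

Integral comparison: Σ_{k=1}^n k^(39/14) = ∫_0^n x^(39/14) dx + O(n^(39/14)). The integral is n^(1 + 39/14) / (1 + 39/14) = n^((39+14)/14) / ((39+14)/14) = (14/53) · n^(53/14).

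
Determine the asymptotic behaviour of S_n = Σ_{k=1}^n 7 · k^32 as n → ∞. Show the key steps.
S_n ~ 7 · n^33 / 33

By integral comparison (Euler-Maclaurin), Σ_{k=1}^n 7 · k^32 = 7 · ∫_0^n x^32 dx + O(n^32) = 7 · n^33/33 + O(n^32). (Equivalently, Faulhaber's formula gives the same leading term.)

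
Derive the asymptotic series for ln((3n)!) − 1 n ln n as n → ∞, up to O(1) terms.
ln((3n)!) − 1 n ln n = 2 n ln n + 3(ln 3 − 1) n + (1/2) ln(2π·3n) + O(1/n)

Stirling: ln((3n)!) = 3n ln(3n) − 3n + (1/2) ln(2π·3n) + O(1/n).
Expand 3n ln(3n) = 3n (ln n + ln 3) = 3n ln n + 3n ln 3.
Subtract 1n ln n: leading term is (3 − 1) n ln n = 2 n ln n. The next term is 3n ln 3 − 3n = 3(ln 3 − 1) n. Then the (1/2) ln(2π·3n) correction.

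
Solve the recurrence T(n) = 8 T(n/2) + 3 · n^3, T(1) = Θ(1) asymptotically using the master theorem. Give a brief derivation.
T(n) = Θ(n^3 log n)

log_2 8 = 3, and f(n) = 3 · n^3 = Θ(n^(log_2 8)). This is Case 2 of the master theorem: T(n) = Θ(f(n) · log n) = Θ(n^3 log n).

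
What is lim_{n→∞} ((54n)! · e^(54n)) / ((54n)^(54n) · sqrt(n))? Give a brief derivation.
lim = sqrt(2π·54)

Stirling: (54n)! ~ sqrt(2π·54n) · (54n/e)^(54n). Hence
  (54n)! · e^(54n) / (54n)^(54n) ~ sqrt(2π·54n).
Dividing by sqrt(n): sqrt(2π·54n) / sqrt(n) = sqrt(2π·54) · n^((1−1)/2), so the limit is sqrt(2π·54).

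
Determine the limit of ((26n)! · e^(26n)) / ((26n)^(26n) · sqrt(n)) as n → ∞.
lim = sqrt(2π·26)

Stirling: (26n)! ~ sqrt(2π·26n) · (26n/e)^(26n). Hence
  (26n)! · e^(26n) / (26n)^(26n) ~ sqrt(2π·26n).
Dividing by sqrt(n): sqrt(2π·26n) / sqrt(n) = sqrt(2π·26) · n^((1−1)/2), so the limit is sqrt(2π·26).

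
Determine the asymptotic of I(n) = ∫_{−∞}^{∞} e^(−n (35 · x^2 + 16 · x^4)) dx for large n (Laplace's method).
I(n) ~ sqrt(π/(35n))

φ(x) = 35 · x^2 + 16 · x^4 has its unique global minimum at x* = 0 (since φ'(x) = 70x + 64x^3 = 0 only at x = 0 for real x with both coefficients positive, and φ → ∞ as |x| → ∞). At x* = 0, φ(0) = 0 and φ''(0) = 70. Laplace's method then gives
  I(n) ~ sqrt(2π / (n · φ''(0))) · e^(−n φ(0)) = sqrt(2π / (70n)) = sqrt(π/(35n)).
The 16 · x^4 term contributes only at subleading order (an O(1/n) relative correction).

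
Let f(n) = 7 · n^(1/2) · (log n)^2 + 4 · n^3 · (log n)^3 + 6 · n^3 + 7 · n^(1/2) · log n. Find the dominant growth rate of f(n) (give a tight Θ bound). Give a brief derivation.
f(n) ∈ Θ(n^3 · (log n)^3)

Compare the terms by growth order. For large n, n^a · (log n)^b dominates n^a' · (log n)^b' iff a > a', or (a = a' and b > b'). Ranking the 4 terms shows the dominant one is 4 · n^3 · (log n)^3. Hence f(n) ∈ Θ(n^3 · (log n)^3).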